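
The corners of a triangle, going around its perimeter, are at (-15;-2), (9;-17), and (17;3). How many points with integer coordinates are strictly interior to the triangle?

The shoelace formula gives twice the area as |((-15)·(-17) − 9·(-2)) + (9·3 − 17·(-17)) + (17·(-2) − (-15)·3)| = 600, so the area is 300.
The number of boundary lattice points is Σ gcd(|Δx|,|Δy|) = gcd(24,15) + gcd(8,20) + gcd(32,5) = 3+4+1 = 8.
By Pick's theorem A = I + B/2 − 1, so I = 300 − 8/2 + 1 = 297.

297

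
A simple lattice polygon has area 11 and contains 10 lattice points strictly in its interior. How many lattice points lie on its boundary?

4

Pick's theorem gives A = I + B/2 − 1, so B = 2(A − I + 1) = 2(11 − 10 + 1) = 4.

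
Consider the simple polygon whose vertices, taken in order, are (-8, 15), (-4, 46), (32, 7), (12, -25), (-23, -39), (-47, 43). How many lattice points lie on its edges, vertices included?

The number of boundary lattice points is Σ gcd(|Δx|,|Δy|) = gcd(4,31) + gcd(36,39) + gcd(20,32) + gcd(35,14) + gcd(24,82) + gcd(39,28) = 1+3+4+7+2+1 = 18.

18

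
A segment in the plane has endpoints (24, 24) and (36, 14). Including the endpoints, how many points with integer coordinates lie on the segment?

The number of lattice points on a segment between lattice points is gcd(|Δx|,|Δy|) + 1 = gcd(12,10) + 1 = 2 + 1 = 3.

3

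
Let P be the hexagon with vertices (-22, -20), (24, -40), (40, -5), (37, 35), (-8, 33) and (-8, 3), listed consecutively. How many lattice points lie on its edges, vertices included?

36

The number of boundary lattice points is Σ gcd(|Δx|,|Δy|) = gcd(46,20) + gcd(16,35) + gcd(3,40) + gcd(45,2) + gcd(0,30) + gcd(14,23) = 2+1+1+1+30+1 = 36.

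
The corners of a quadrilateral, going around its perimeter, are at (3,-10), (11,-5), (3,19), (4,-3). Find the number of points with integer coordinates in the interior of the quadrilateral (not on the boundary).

Using the shoelace formula, 2A = |(3·(-5) − 11·(-10)) + (11·19 − 3·(-5)) + (3·(-3) − 4·19) + (4·(-10) − 3·(-3))| = 203, so the area is 101.5.
Summing gcd(|Δx|,|Δy|) over the edges gives the boundary count: gcd(8,5) + gcd(8,24) + gcd(1,22) + gcd(1,7) = 1+8+1+1 = 11.
Pick's theorem gives I = A − B/2 + 1 = 101.5 − 11/2 + 1 = 97.

97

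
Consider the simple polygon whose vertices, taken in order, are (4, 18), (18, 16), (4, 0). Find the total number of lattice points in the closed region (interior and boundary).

By the shoelace formula, twice the signed area is |(4·16 − 18·18) + (18·0 − 4·16) + (4·18 − 4·0)| = 252, so the area is 126.
The number of boundary lattice points is Σ gcd(|Δx|,|Δy|) = gcd(14,2) + gcd(14,16) + gcd(0,18) = 2+2+18 = 22.
Pick's theorem gives I = A − B/2 + 1 = 126 − 22/2 + 1 = 116, so the closed region contains I + B = 116 + 22 = 138 lattice points.

138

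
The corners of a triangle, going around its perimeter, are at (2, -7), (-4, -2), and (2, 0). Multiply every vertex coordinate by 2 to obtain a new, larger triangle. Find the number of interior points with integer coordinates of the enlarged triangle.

By the shoelace formula, twice the signed area is |[2·(-2) − (-4)·(-7)] + [(-4)·0 − 2·(-2)] + [2·(-7) − 2·0]| = 42, so the area is 21.
The number of boundary lattice points is Σ gcd(|Δx|,|Δy|) = gcd(6,5) + gcd(6,2) + gcd(0,7) = 1+2+7 = 10.
Scaling by 2 multiplies the area by 2² = 4 (so the new area is 84) and multiplies the boundary lattice-point count by 2, giving 20.
By Pick's theorem, the interior count of the dilated polygon is 84 − 20/2 + 1 = 75.

75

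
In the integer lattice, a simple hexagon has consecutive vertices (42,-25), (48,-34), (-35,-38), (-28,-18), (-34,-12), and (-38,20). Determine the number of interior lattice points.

2480

The shoelace formula gives twice the area as |[42·(-34) − 48·(-25)] + [48·(-38) − (-35)·(-34)] + [(-35)·(-18) − (-28)·(-38)] + [(-28)·(-12) − (-34)·(-18)] + [(-34)·20 − (-38)·(-12)] + [(-38)·(-25) − 42·20]| = 4978, so the area is 2489.
Along each edge there are gcd(|Δx|,|Δy|)+1 lattice points, so counting each shared vertex once the boundary has gcd(6,9) + gcd(83,4) + gcd(7,20) + gcd(6,6) + gcd(4,32) + gcd(80,45) = 3+1+1+6+4+5 = 20.
Pick's theorem gives I = A − B/2 + 1 = 2489 − 20/2 + 1 = 2480.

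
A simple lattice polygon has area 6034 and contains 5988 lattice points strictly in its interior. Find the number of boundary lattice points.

94

Pick's theorem gives A = I + B/2 − 1, so B = 2(A − I + 1) = 2(6034 − 5988 + 1) = 94.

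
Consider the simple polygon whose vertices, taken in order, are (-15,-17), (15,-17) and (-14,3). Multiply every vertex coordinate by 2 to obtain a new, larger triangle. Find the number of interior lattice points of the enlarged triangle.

1169

Using the shoelace formula, 2A = |((-15)·(-17) − 15·(-17)) + (15·3 − (-14)·(-17)) + ((-14)·(-17) − (-15)·3)| = 600, so the area is 300.
Summing gcd(|Δx|,|Δy|) over the edges gives the boundary count: gcd(30,0) + gcd(29,20) + gcd(1,20) = 30+1+1 = 32.
Scaling by 2 multiplies the area by 2² = 4 (so the new area is 1200) and multiplies the boundary lattice-point count by 2, giving 64.
By Pick's theorem, the interior count of the dilated polygon is 1200 − 64/2 + 1 = 1169.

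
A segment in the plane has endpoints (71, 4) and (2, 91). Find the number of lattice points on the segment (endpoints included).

4

The number of lattice points on a segment between lattice points is gcd(|Δx|,|Δy|) + 1 = gcd(69,87) + 1 = 3 + 1 = 4.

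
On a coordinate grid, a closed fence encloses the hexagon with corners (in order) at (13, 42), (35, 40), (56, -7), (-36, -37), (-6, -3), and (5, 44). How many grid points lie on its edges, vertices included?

Along each edge there are gcd(|Δx|,|Δy|)+1 lattice points, so counting each shared vertex once the boundary has gcd(22,2) + gcd(21,47) + gcd(92,30) + gcd(30,34) + gcd(11,47) + gcd(8,2) = 2+1+2+2+1+2 = 10.

10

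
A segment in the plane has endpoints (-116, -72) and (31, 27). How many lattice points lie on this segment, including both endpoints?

The number of lattice points on a segment between lattice points is gcd(|Δx|,|Δy|) + 1 = gcd(147,99) + 1 = 3 + 1 = 4.

4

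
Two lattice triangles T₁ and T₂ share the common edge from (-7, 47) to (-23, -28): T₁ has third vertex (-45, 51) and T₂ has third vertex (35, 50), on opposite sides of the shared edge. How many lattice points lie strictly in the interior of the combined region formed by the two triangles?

3005

The union is the simple quadrilateral with vertices (-7, 47), (-45, 51), (-23, -28), (35, 50) in order.
Using the shoelace formula, 2A = |((-7)·51 − (-45)·47) + ((-45)·(-28) − (-23)·51) + ((-23)·50 − 35·(-28)) + (35·47 − (-7)·50)| = 6016, so the area is 3008.
Along each edge there are gcd(|Δx|,|Δy|)+1 lattice points, so counting each shared vertex once the boundary has gcd(38,4) + gcd(22,79) + gcd(58,78) + gcd(42,3) = 2+1+2+3 = 8.
By Pick's theorem I = A − B/2 + 1 = 3008 − 8/2 + 1 = 3005.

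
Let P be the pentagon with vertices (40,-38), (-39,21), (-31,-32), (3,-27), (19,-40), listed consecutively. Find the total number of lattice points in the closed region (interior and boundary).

1734

Using the shoelace formula, 2A = |[40·21 − (-39)·(-38)] + [(-39)·(-32) − (-31)·21] + [(-31)·(-27) − 3·(-32)] + [3·(-40) − 19·(-27)] + [19·(-38) − 40·(-40)]| = 3461, so the area is 1730.5.
Along each edge there are gcd(|Δx|,|Δy|)+1 lattice points, so counting each shared vertex once the boundary has gcd(79,59) + gcd(8,53) + gcd(34,5) + gcd(16,13) + gcd(21,2) = 1+1+1+1+1 = 5.
Pick's theorem gives I = A − B/2 + 1 = 1730.5 − 5/2 + 1 = 1729, so the closed region contains I + B = 1729 + 5 = 1734 lattice points.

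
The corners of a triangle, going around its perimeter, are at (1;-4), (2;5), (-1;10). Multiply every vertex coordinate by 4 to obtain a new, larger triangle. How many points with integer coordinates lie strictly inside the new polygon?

By the shoelace formula, twice the signed area is |(1·5 − 2·(-4)) + (2·10 − (-1)·5) + ((-1)·(-4) − 1·10)| = 32, so the area is 16.
The number of boundary lattice points is Σ gcd(|Δx|,|Δy|) = gcd(1,9) + gcd(3,5) + gcd(2,14) = 1+1+2 = 4.
Scaling by 4 multiplies the area by 4² = 16 (so the new area is 256) and multiplies the boundary lattice-point count by 4, giving 16.
By Pick's theorem, the interior count of the dilated polygon is 256 − 16/2 + 1 = 249.

249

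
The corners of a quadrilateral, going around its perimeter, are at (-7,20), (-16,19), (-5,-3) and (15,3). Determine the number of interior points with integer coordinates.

The shoelace formula gives twice the area as |((-7)·19 − (-16)·20) + ((-16)·(-3) − (-5)·19) + ((-5)·3 − 15·(-3)) + (15·20 − (-7)·3)| = 681, so the area is 340.5.
Along each edge there are gcd(|Δx|,|Δy|)+1 lattice points, so counting each shared vertex once the boundary has gcd(9,1) + gcd(11,22) + gcd(20,6) + gcd(22,17) = 1+11+2+1 = 15.
Pick's theorem gives I = A − B/2 + 1 = 340.5 − 15/2 + 1 = 334.

334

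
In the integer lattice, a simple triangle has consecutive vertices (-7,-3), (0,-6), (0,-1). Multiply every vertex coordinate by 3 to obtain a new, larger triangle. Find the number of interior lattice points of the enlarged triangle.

148

The shoelace formula gives twice the area as |[(-7)·(-6) − 0·(-3)] + [0·(-1) − 0·(-6)] + [0·(-3) − (-7)·(-1)]| = 35, so the area is 17.5.
Summing gcd(|Δx|,|Δy|) over the edges gives the boundary count: gcd(7,3) + gcd(0,5) + gcd(7,2) = 1+5+1 = 7.
Scaling by 3 multiplies the area by 3² = 9 (so the new area is 315/2) and multiplies the boundary lattice-point count by 3, giving 21.
By Pick's theorem, the interior count of the dilated polygon is 315/2 − 21/2 + 1 = 148.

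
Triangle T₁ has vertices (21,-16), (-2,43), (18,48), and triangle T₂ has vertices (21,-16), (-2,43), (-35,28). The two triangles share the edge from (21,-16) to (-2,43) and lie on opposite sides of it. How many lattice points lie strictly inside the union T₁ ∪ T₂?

1788

The union is the simple quadrilateral with vertices (21,-16), (18,48), (-2,43), (-35,28) in order.
By the shoelace formula, twice the signed area is |(21·48 − 18·(-16)) + (18·43 − (-2)·48) + ((-2)·28 − (-35)·43) + ((-35)·(-16) − 21·28)| = 3587, so the area is 3587/2.
Summing gcd(|Δx|,|Δy|) over the edges gives the boundary count: gcd(3,64) + gcd(20,5) + gcd(33,15) + gcd(56,44) = 1+5+3+4 = 13.
By Pick's theorem I = A − B/2 + 1 = 3587/2 − 13/2 + 1 = 1788.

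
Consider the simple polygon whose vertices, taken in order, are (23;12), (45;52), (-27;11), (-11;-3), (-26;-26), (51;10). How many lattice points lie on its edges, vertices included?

The number of boundary lattice points is Σ gcd(|Δx|,|Δy|) = gcd(22,40) + gcd(72,41) + gcd(16,14) + gcd(15,23) + gcd(77,36) + gcd(28,2) = 2+1+2+1+1+2 = 9.

9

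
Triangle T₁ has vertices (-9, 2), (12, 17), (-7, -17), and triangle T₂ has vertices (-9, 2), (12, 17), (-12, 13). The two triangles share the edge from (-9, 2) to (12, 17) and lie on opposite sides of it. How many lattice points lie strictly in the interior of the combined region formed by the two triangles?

The union is the simple quadrilateral with vertices (-9, 2), (-7, -17), (12, 17), (-12, 13) in order.
The shoelace formula gives twice the area as |[(-9)·(-17) − (-7)·2] + [(-7)·17 − 12·(-17)] + [12·13 − (-12)·17] + [(-12)·2 − (-9)·13]| = 705, so the area is 352.5.
Summing gcd(|Δx|,|Δy|) over the edges gives the boundary count: gcd(2,19) + gcd(19,34) + gcd(24,4) + gcd(3,11) = 1+1+4+1 = 7.
By Pick's theorem I = A − B/2 + 1 = 352.5 − 7/2 + 1 = 350.

350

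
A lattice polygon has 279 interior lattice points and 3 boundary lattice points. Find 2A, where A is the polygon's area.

559

By Pick's theorem, A = I + B/2 − 1 = 279 + 3/2 − 1 = 559/2.
Hence 2A = 559.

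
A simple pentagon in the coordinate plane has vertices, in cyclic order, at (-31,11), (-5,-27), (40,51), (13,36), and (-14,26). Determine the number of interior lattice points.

1990

By the shoelace formula, twice the signed area is |[(-31)·(-27) − (-5)·11] + [(-5)·51 − 40·(-27)] + [40·36 − 13·51] + [13·26 − (-14)·36] + [(-14)·11 − (-31)·26]| = 3988, so the area is 1994.
Along each edge there are gcd(|Δx|,|Δy|)+1 lattice points, so counting each shared vertex once the boundary has gcd(26,38) + gcd(45,78) + gcd(27,15) + gcd(27,10) + gcd(17,15) = 2+3+3+1+1 = 10.
Pick's theorem gives I = A − B/2 + 1 = 1994 − 10/2 + 1 = 1990.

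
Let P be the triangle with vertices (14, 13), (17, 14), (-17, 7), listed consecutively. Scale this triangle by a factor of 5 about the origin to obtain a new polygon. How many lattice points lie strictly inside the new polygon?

The shoelace formula gives twice the area as |(14·14 − 17·13) + (17·7 − (-17)·14) + ((-17)·13 − 14·7)| = 13, so the area is 13/2.
Summing gcd(|Δx|,|Δy|) over the edges gives the boundary count: gcd(3,1) + gcd(34,7) + gcd(31,6) = 1+1+1 = 3.
Scaling by 5 multiplies the area by 5² = 25 (so the new area is 162.5) and multiplies the boundary lattice-point count by 5, giving 15.
By Pick's theorem, the interior count of the dilated polygon is 162.5 − 15/2 + 1 = 156.

156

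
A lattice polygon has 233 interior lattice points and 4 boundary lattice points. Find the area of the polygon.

Pick's theorem states A = I + B/2 − 1, so A = 233 + 4/2 − 1 = 234.

234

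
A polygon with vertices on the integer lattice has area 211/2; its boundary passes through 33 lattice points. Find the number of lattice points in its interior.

90

From Pick's theorem, I = A − B/2 + 1 = 211/2 − 33/2 + 1 = 90.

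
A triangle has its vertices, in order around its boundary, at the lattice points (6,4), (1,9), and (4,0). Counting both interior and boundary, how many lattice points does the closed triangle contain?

The shoelace formula gives twice the area as |(6·9 − 1·4) + (1·0 − 4·9) + (4·4 − 6·0)| = 30, so the area is 15.
The number of boundary lattice points is Σ gcd(|Δx|,|Δy|) = gcd(5,5) + gcd(3,9) + gcd(2,4) = 5+3+2 = 10.
Pick's theorem gives I = A − B/2 + 1 = 15 − 10/2 + 1 = 11, so the closed region contains I + B = 11 + 10 = 21 lattice points.

21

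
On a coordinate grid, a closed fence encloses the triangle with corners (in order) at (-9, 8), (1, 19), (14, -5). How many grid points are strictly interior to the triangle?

Using the shoelace formula, 2A = |[(-9)·19 − 1·8] + [1·(-5) − 14·19] + [14·8 − (-9)·(-5)]| = 383, so the area is 383/2.
Along each edge there are gcd(|Δx|,|Δy|)+1 lattice points, so counting each shared vertex once the boundary has gcd(10,11) + gcd(13,24) + gcd(23,13) = 1+1+1 = 3.
Pick's theorem gives I = A − B/2 + 1 = 383/2 − 3/2 + 1 = 191.

191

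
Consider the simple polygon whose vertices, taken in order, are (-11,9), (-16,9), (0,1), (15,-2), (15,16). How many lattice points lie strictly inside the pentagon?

By the shoelace formula, twice the signed area is |((-11)·9 − (-16)·9) + ((-16)·1 − 0·9) + (0·(-2) − 15·1) + (15·16 − 15·(-2)) + (15·9 − (-11)·16)| = 595, so the area is 595/2.
Along each edge there are gcd(|Δx|,|Δy|)+1 lattice points, so counting each shared vertex once the boundary has gcd(5,0) + gcd(16,8) + gcd(15,3) + gcd(0,18) + gcd(26,7) = 5+8+3+18+1 = 35.
By Pick's theorem A = I + B/2 − 1, so I = 595/2 − 35/2 + 1 = 281.

281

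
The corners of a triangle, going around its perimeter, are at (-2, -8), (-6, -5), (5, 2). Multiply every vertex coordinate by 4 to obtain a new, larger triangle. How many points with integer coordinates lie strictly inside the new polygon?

The shoelace formula gives twice the area as |((-2)·(-5) − (-6)·(-8)) + ((-6)·2 − 5·(-5)) + (5·(-8) − (-2)·2)| = 61, so the area is 30.5.
Summing gcd(|Δx|,|Δy|) over the edges gives the boundary count: gcd(4,3) + gcd(11,7) + gcd(7,10) = 1+1+1 = 3.
Scaling by 4 multiplies the area by 4² = 16 (so the new area is 488) and multiplies the boundary lattice-point count by 4, giving 12.
By Pick's theorem, the interior count of the dilated polygon is 488 − 12/2 + 1 = 483.

483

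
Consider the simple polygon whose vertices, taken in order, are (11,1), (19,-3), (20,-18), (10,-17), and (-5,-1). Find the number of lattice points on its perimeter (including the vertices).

Along each edge there are gcd(|Δx|,|Δy|)+1 lattice points, so counting each shared vertex once the boundary has gcd(8,4) + gcd(1,15) + gcd(10,1) + gcd(15,16) + gcd(16,2) = 4+1+1+1+2 = 9.

9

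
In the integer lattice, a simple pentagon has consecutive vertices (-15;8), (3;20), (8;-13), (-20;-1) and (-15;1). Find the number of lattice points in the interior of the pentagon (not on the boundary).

457

The shoelace formula gives twice the area as |[(-15)·20 − 3·8] + [3·(-13) − 8·20] + [8·(-1) − (-20)·(-13)] + [(-20)·1 − (-15)·(-1)] + [(-15)·8 − (-15)·1]| = 931, so the area is 931/2.
Summing gcd(|Δx|,|Δy|) over the edges gives the boundary count: gcd(18,12) + gcd(5,33) + gcd(28,12) + gcd(5,2) + gcd(0,7) = 6+1+4+1+7 = 19.
Pick's theorem gives I = A − B/2 + 1 = 931/2 − 19/2 + 1 = 457.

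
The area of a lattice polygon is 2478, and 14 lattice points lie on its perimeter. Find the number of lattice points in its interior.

From Pick's theorem, I = A − B/2 + 1 = 2478 − 14/2 + 1 = 2472.

2472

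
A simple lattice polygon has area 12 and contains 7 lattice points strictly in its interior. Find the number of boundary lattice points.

Pick's theorem gives A = I + B/2 − 1, so B = 2(A − I + 1) = 2(12 − 7 + 1) = 12.

12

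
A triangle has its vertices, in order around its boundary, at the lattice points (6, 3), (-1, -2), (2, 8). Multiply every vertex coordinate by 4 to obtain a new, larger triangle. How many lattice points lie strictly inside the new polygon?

435

Using the shoelace formula, 2A = |(6·(-2) − (-1)·3) + ((-1)·8 − 2·(-2)) + (2·3 − 6·8)| = 55, so the area is 55/2.
Along each edge there are gcd(|Δx|,|Δy|)+1 lattice points, so counting each shared vertex once the boundary has gcd(7,5) + gcd(3,10) + gcd(4,5) = 1+1+1 = 3.
Scaling by 4 multiplies the area by 4² = 16 (so the new area is 440) and multiplies the boundary lattice-point count by 4, giving 12.
By Pick's theorem, the interior count of the dilated polygon is 440 − 12/2 + 1 = 435.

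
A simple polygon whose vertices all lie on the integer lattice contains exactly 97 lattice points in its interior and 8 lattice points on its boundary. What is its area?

By Pick's theorem, A = I + B/2 − 1 = 97 + 8/2 − 1 = 100.

100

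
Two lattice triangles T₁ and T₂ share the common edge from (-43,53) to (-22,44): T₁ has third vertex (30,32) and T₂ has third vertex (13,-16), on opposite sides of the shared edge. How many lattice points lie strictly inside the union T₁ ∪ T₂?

576

The union is the simple quadrilateral with vertices (-43,53), (30,32), (-22,44), (13,-16) in order.
By the shoelace formula, twice the signed area is |((-43)·32 − 30·53) + (30·44 − (-22)·32) + ((-22)·(-16) − 13·44) + (13·53 − (-43)·(-16))| = 1161, so the area is 580.5.
Along each edge there are gcd(|Δx|,|Δy|)+1 lattice points, so counting each shared vertex once the boundary has gcd(73,21) + gcd(52,12) + gcd(35,60) + gcd(56,69) = 1+4+5+1 = 11.
By Pick's theorem I = A − B/2 + 1 = 580.5 − 11/2 + 1 = 576.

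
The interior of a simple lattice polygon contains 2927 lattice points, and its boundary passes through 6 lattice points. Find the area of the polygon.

Pick's theorem states A = I + B/2 − 1, so A = 2927 + 6/2 − 1 = 2929.

2929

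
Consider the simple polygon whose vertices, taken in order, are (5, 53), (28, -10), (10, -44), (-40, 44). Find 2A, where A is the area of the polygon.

6326

Using the shoelace formula, 2A = |(5·(-10) − 28·53) + (28·(-44) − 10·(-10)) + (10·44 − (-40)·(-44)) + ((-40)·53 − 5·44)| = 6326, so the area is 3163.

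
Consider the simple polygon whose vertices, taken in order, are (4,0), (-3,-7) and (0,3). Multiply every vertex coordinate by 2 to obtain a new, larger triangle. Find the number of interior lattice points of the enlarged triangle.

90

The shoelace formula gives twice the area as |[4·(-7) − (-3)·0] + [(-3)·3 − 0·(-7)] + [0·0 − 4·3]| = 49, so the area is 49/2.
Along each edge there are gcd(|Δx|,|Δy|)+1 lattice points, so counting each shared vertex once the boundary has gcd(7,7) + gcd(3,10) + gcd(4,3) = 7+1+1 = 9.
Scaling by 2 multiplies the area by 2² = 4 (so the new area is 98) and multiplies the boundary lattice-point count by 2, giving 18.
By Pick's theorem, the interior count of the dilated polygon is 98 − 18/2 + 1 = 90.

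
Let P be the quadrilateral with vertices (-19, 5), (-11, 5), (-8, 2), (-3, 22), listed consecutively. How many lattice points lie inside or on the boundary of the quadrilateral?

By the shoelace formula, twice the signed area is |((-19)·5 − (-11)·5) + ((-11)·2 − (-8)·5) + ((-8)·22 − (-3)·2) + ((-3)·5 − (-19)·22)| = 211, so the area is 211/2.
The number of boundary lattice points is Σ gcd(|Δx|,|Δy|) = gcd(8,0) + gcd(3,3) + gcd(5,20) + gcd(16,17) = 8+3+5+1 = 17.
Pick's theorem gives I = A − B/2 + 1 = 211/2 − 17/2 + 1 = 98, so the closed region contains I + B = 98 + 17 = 115 lattice points.

115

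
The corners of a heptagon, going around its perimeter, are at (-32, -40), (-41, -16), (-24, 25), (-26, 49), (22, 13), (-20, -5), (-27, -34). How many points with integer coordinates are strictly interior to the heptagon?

1884

Using the shoelace formula, 2A = |[(-32)·(-16) − (-41)·(-40)] + [(-41)·25 − (-24)·(-16)] + [(-24)·49 − (-26)·25] + [(-26)·13 − 22·49] + [22·(-5) − (-20)·13] + [(-20)·(-34) − (-27)·(-5)] + [(-27)·(-40) − (-32)·(-34)]| = 3792, so the area is 1896.
The number of boundary lattice points is Σ gcd(|Δx|,|Δy|) = gcd(9,24) + gcd(17,41) + gcd(2,24) + gcd(48,36) + gcd(42,18) + gcd(7,29) + gcd(5,6) = 3+1+2+12+6+1+1 = 26.
By Pick's theorem A = I + B/2 − 1, so I = 1896 − 26/2 + 1 = 1884.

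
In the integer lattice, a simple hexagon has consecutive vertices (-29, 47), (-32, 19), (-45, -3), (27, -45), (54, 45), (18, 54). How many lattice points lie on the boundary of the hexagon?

Along each edge there are gcd(|Δx|,|Δy|)+1 lattice points, so counting each shared vertex once the boundary has gcd(3,28) + gcd(13,22) + gcd(72,42) + gcd(27,90) + gcd(36,9) + gcd(47,7) = 1+1+6+9+9+1 = 27.

27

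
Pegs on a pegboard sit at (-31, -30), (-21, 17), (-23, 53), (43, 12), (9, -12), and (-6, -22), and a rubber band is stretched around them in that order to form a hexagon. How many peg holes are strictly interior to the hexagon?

Using the shoelace formula, 2A = |((-31)·17 − (-21)·(-30)) + ((-21)·53 − (-23)·17) + ((-23)·12 − 43·53) + (43·(-12) − 9·12) + (9·(-22) − (-6)·(-12)) + ((-6)·(-30) − (-31)·(-22))| = 5830, so the area is 2915.
The number of boundary lattice points is Σ gcd(|Δx|,|Δy|) = gcd(10,47) + gcd(2,36) + gcd(66,41) + gcd(34,24) + gcd(15,10) + gcd(25,8) = 1+2+1+2+5+1 = 12.
Pick's theorem gives I = A − B/2 + 1 = 2915 − 12/2 + 1 = 2910.

2910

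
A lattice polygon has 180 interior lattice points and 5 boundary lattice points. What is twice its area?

Pick's theorem states A = I + B/2 − 1, so A = 180 + 5/2 − 1 = 363/2.
Hence 2A = 363.

363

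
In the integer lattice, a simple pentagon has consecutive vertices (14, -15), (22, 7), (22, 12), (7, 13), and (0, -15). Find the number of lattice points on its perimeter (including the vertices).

Along each edge there are gcd(|Δx|,|Δy|)+1 lattice points, so counting each shared vertex once the boundary has gcd(8,22) + gcd(0,5) + gcd(15,1) + gcd(7,28) + gcd(14,0) = 2+5+1+7+14 = 29.

29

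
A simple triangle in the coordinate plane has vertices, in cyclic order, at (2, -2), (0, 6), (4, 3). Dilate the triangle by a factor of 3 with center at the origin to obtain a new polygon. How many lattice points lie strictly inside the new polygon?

112

Using the shoelace formula, 2A = |[2·6 − 0·(-2)] + [0·3 − 4·6] + [4·(-2) − 2·3]| = 26, so the area is 13.
The number of boundary lattice points is Σ gcd(|Δx|,|Δy|) = gcd(2,8) + gcd(4,3) + gcd(2,5) = 2+1+1 = 4.
Scaling by 3 multiplies the area by 3² = 9 (so the new area is 117) and multiplies the boundary lattice-point count by 3, giving 12.
By Pick's theorem, the interior count of the dilated polygon is 117 − 12/2 + 1 = 112.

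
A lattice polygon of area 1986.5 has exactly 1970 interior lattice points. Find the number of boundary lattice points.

Pick's theorem gives A = I + B/2 − 1, so B = 2(A − I + 1) = 2(1986.5 − 1970 + 1) = 35.

35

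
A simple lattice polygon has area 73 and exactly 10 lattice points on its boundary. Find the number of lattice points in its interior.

69

Pick's theorem A = I + B/2 − 1 rearranges to I = A − B/2 + 1 = 73 − 10/2 + 1 = 69.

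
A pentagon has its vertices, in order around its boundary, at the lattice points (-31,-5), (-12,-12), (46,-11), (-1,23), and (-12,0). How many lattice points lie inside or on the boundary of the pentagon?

Using the shoelace formula, 2A = |[(-31)·(-12) − (-12)·(-5)] + [(-12)·(-11) − 46·(-12)] + [46·23 − (-1)·(-11)] + [(-1)·0 − (-12)·23] + [(-12)·(-5) − (-31)·0]| = 2379, so the area is 1189.5.
Summing gcd(|Δx|,|Δy|) over the edges gives the boundary count: gcd(19,7) + gcd(58,1) + gcd(47,34) + gcd(11,23) + gcd(19,5) = 1+1+1+1+1 = 5.
Pick's theorem gives I = A − B/2 + 1 = 1189.5 − 5/2 + 1 = 1188, so the closed region contains I + B = 1188 + 5 = 1193 lattice points.

1193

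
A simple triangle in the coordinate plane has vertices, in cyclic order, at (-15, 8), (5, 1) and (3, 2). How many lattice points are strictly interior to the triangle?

0

Using the shoelace formula, 2A = |[(-15)·1 − 5·8] + [5·2 − 3·1] + [3·8 − (-15)·2]| = 6, so the area is 3.
Summing gcd(|Δx|,|Δy|) over the edges gives the boundary count: gcd(20,7) + gcd(2,1) + gcd(18,6) = 1+1+6 = 8.
Pick's theorem gives I = A − B/2 + 1 = 3 − 8/2 + 1 = 0.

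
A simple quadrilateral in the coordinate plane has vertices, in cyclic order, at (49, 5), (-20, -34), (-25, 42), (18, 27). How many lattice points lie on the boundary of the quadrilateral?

6

Summing gcd(|Δx|,|Δy|) over the edges gives the boundary count: gcd(69,39) + gcd(5,76) + gcd(43,15) + gcd(31,22) = 3+1+1+1 = 6.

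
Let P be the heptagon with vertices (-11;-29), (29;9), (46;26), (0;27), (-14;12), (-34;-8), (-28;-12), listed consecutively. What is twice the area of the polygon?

4086

Using the shoelace formula, 2A = |[(-11)·9 − 29·(-29)] + [29·26 − 46·9] + [46·27 − 0·26] + [0·12 − (-14)·27] + [(-14)·(-8) − (-34)·12] + [(-34)·(-12) − (-28)·(-8)] + [(-28)·(-29) − (-11)·(-12)]| = 4086, so the area is 2043.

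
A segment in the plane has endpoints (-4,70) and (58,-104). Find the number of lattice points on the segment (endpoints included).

3

The number of lattice points on a segment between lattice points is gcd(|Δx|,|Δy|) + 1 = gcd(62,174) + 1 = 2 + 1 = 3.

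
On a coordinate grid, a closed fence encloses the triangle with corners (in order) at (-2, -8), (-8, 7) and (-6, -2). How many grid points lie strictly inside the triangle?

10

Using the shoelace formula, 2A = |((-2)·7 − (-8)·(-8)) + ((-8)·(-2) − (-6)·7) + ((-6)·(-8) − (-2)·(-2))| = 24, so the area is 12.
Summing gcd(|Δx|,|Δy|) over the edges gives the boundary count: gcd(6,15) + gcd(2,9) + gcd(4,6) = 3+1+2 = 6.
By Pick's theorem A = I + B/2 − 1, so I = 12 − 6/2 + 1 = 10.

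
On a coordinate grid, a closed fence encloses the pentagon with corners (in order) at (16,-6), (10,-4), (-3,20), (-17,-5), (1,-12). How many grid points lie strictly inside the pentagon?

Using the shoelace formula, 2A = |[16·(-4) − 10·(-6)] + [10·20 − (-3)·(-4)] + [(-3)·(-5) − (-17)·20] + [(-17)·(-12) − 1·(-5)] + [1·(-6) − 16·(-12)]| = 934, so the area is 467.
Summing gcd(|Δx|,|Δy|) over the edges gives the boundary count: gcd(6,2) + gcd(13,24) + gcd(14,25) + gcd(18,7) + gcd(15,6) = 2+1+1+1+3 = 8.
Pick's theorem gives I = A − B/2 + 1 = 467 − 8/2 + 1 = 464.

464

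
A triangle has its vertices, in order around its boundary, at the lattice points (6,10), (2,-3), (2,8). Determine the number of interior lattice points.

Using the shoelace formula, 2A = |(6·(-3) − 2·10) + (2·8 − 2·(-3)) + (2·10 − 6·8)| = 44, so the area is 22.
Summing gcd(|Δx|,|Δy|) over the edges gives the boundary count: gcd(4,13) + gcd(0,11) + gcd(4,2) = 1+11+2 = 14.
By Pick's theorem A = I + B/2 − 1, so I = 22 − 14/2 + 1 = 16.

16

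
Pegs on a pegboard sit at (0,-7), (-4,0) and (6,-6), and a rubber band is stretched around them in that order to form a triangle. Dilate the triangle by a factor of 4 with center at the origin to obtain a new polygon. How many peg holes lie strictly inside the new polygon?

361

By the shoelace formula, twice the signed area is |(0·0 − (-4)·(-7)) + ((-4)·(-6) − 6·0) + (6·(-7) − 0·(-6))| = 46, so the area is 23.
The number of boundary lattice points is Σ gcd(|Δx|,|Δy|) = gcd(4,7) + gcd(10,6) + gcd(6,1) = 1+2+1 = 4.
Scaling by 4 multiplies the area by 4² = 16 (so the new area is 368) and multiplies the boundary lattice-point count by 4, giving 16.
By Pick's theorem, the interior count of the dilated polygon is 368 − 16/2 + 1 = 361.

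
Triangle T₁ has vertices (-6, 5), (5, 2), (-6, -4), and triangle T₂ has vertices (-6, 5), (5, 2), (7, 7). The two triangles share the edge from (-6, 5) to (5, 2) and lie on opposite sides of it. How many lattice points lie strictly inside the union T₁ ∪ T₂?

75

The union is the simple quadrilateral with vertices (-6, 5), (-6, -4), (5, 2), (7, 7) in order.
The shoelace formula gives twice the area as |[(-6)·(-4) − (-6)·5] + [(-6)·2 − 5·(-4)] + [5·7 − 7·2] + [7·5 − (-6)·7]| = 160, so the area is 80.
Summing gcd(|Δx|,|Δy|) over the edges gives the boundary count: gcd(0,9) + gcd(11,6) + gcd(2,5) + gcd(13,2) = 9+1+1+1 = 12.
By Pick's theorem I = A − B/2 + 1 = 80 − 12/2 + 1 = 75.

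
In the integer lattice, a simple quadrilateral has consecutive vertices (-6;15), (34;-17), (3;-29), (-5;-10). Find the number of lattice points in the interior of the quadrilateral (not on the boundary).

Using the shoelace formula, 2A = |((-6)·(-17) − 34·15) + (34·(-29) − 3·(-17)) + (3·(-10) − (-5)·(-29)) + ((-5)·15 − (-6)·(-10))| = 1653, so the area is 826.5.
The number of boundary lattice points is Σ gcd(|Δx|,|Δy|) = gcd(40,32) + gcd(31,12) + gcd(8,19) + gcd(1,25) = 8+1+1+1 = 11.
By Pick's theorem A = I + B/2 − 1, so I = 826.5 − 11/2 + 1 = 822.

822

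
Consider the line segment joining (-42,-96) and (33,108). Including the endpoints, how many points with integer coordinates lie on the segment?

4

The number of lattice points on a segment between lattice points is gcd(|Δx|,|Δy|) + 1 = gcd(75,204) + 1 = 3 + 1 = 4.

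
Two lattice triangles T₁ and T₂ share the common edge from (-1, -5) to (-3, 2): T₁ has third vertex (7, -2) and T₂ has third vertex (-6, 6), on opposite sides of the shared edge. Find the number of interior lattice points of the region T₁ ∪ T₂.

The union is the simple quadrilateral with vertices (-1, -5), (7, -2), (-3, 2), (-6, 6) in order.
By the shoelace formula, twice the signed area is |((-1)·(-2) − 7·(-5)) + (7·2 − (-3)·(-2)) + ((-3)·6 − (-6)·2) + ((-6)·(-5) − (-1)·6)| = 75, so the area is 37.5.
Along each edge there are gcd(|Δx|,|Δy|)+1 lattice points, so counting each shared vertex once the boundary has gcd(8,3) + gcd(10,4) + gcd(3,4) + gcd(5,11) = 1+2+1+1 = 5.
By Pick's theorem I = A − B/2 + 1 = 37.5 − 5/2 + 1 = 36.

36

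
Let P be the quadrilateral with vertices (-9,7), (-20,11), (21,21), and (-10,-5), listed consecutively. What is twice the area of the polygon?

620

The shoelace formula gives twice the area as |[(-9)·11 − (-20)·7] + [(-20)·21 − 21·11] + [21·(-5) − (-10)·21] + [(-10)·7 − (-9)·(-5)]| = 620, so the area is 310.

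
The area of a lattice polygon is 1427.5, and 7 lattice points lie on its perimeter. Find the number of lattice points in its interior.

1425

Pick's theorem A = I + B/2 − 1 rearranges to I = A − B/2 + 1 = 1427.5 − 7/2 + 1 = 1425.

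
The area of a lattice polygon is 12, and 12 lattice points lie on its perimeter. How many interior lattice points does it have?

From Pick's theorem, I = A − B/2 + 1 = 12 − 12/2 + 1 = 7.

7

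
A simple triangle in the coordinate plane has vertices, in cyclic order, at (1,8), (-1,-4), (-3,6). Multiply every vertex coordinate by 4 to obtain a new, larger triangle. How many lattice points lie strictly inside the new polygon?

341

By the shoelace formula, twice the signed area is |[1·(-4) − (-1)·8] + [(-1)·6 − (-3)·(-4)] + [(-3)·8 − 1·6]| = 44, so the area is 22.
The number of boundary lattice points is Σ gcd(|Δx|,|Δy|) = gcd(2,12) + gcd(2,10) + gcd(4,2) = 2+2+2 = 6.
Scaling by 4 multiplies the area by 4² = 16 (so the new area is 352) and multiplies the boundary lattice-point count by 4, giving 24.
By Pick's theorem, the interior count of the dilated polygon is 352 − 24/2 + 1 = 341.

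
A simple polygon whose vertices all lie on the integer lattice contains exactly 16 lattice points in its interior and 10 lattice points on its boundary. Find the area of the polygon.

By Pick's theorem, A = I + B/2 − 1 = 16 + 10/2 − 1 = 20.

20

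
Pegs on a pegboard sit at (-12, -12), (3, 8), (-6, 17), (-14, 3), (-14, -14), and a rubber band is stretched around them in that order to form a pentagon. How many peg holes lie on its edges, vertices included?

35

The number of boundary lattice points is Σ gcd(|Δx|,|Δy|) = gcd(15,20) + gcd(9,9) + gcd(8,14) + gcd(0,17) + gcd(2,2) = 5+9+2+17+2 = 35.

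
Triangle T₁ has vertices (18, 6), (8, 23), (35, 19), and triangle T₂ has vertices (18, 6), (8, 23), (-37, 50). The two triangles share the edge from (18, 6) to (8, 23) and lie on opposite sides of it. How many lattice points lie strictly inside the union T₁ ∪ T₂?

447

The union is the simple quadrilateral with vertices (18, 6), (35, 19), (8, 23), (-37, 50) in order.
By the shoelace formula, twice the signed area is |[18·19 − 35·6] + [35·23 − 8·19] + [8·50 − (-37)·23] + [(-37)·6 − 18·50]| = 914, so the area is 457.
The number of boundary lattice points is Σ gcd(|Δx|,|Δy|) = gcd(17,13) + gcd(27,4) + gcd(45,27) + gcd(55,44) = 1+1+9+11 = 22.
By Pick's theorem I = A − B/2 + 1 = 457 − 22/2 + 1 = 447.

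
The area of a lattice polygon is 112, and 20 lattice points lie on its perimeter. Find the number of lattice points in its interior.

Pick's theorem A = I + B/2 − 1 rearranges to I = A − B/2 + 1 = 112 − 20/2 + 1 = 103.

103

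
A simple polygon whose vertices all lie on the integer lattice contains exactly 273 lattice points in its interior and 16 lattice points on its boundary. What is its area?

280

Pick's theorem states A = I + B/2 − 1, so A = 273 + 16/2 − 1 = 280.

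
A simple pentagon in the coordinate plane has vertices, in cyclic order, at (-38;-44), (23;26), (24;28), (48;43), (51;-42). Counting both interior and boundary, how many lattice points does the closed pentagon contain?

Using the shoelace formula, 2A = |((-38)·26 − 23·(-44)) + (23·28 − 24·26) + (24·43 − 48·28) + (48·(-42) − 51·43) + (51·(-44) − (-38)·(-42))| = 8317, so the area is 8317/2.
Summing gcd(|Δx|,|Δy|) over the edges gives the boundary count: gcd(61,70) + gcd(1,2) + gcd(24,15) + gcd(3,85) + gcd(89,2) = 1+1+3+1+1 = 7.
Pick's theorem gives I = A − B/2 + 1 = 8317/2 − 7/2 + 1 = 4156, so the closed region contains I + B = 4156 + 7 = 4163 lattice points.

4163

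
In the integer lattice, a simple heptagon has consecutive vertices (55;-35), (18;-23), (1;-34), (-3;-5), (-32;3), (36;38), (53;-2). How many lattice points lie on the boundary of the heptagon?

7

The number of boundary lattice points is Σ gcd(|Δx|,|Δy|) = gcd(37,12) + gcd(17,11) + gcd(4,29) + gcd(29,8) + gcd(68,35) + gcd(17,40) + gcd(2,33) = 1+1+1+1+1+1+1 = 7.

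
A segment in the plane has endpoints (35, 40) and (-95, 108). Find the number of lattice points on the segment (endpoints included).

The number of lattice points on a segment between lattice points is gcd(|Δx|,|Δy|) + 1 = gcd(130,68) + 1 = 2 + 1 = 3.

3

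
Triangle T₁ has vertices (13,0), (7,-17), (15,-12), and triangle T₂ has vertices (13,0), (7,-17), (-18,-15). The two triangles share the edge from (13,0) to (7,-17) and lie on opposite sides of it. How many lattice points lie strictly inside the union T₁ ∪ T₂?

270

The union is the simple quadrilateral with vertices (13,0), (15,-12), (7,-17), (-18,-15) in order.
By the shoelace formula, twice the signed area is |[13·(-12) − 15·0] + [15·(-17) − 7·(-12)] + [7·(-15) − (-18)·(-17)] + [(-18)·0 − 13·(-15)]| = 543, so the area is 543/2.
Along each edge there are gcd(|Δx|,|Δy|)+1 lattice points, so counting each shared vertex once the boundary has gcd(2,12) + gcd(8,5) + gcd(25,2) + gcd(31,15) = 2+1+1+1 = 5.
By Pick's theorem I = A − B/2 + 1 = 543/2 − 5/2 + 1 = 270.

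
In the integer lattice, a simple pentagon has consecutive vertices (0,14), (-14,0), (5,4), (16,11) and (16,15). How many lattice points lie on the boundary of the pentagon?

The number of boundary lattice points is Σ gcd(|Δx|,|Δy|) = gcd(14,14) + gcd(19,4) + gcd(11,7) + gcd(0,4) + gcd(16,1) = 14+1+1+4+1 = 21.

21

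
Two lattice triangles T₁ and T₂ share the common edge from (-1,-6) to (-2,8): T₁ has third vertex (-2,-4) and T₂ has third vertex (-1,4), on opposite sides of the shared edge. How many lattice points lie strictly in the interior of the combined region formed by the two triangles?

The union is the simple quadrilateral with vertices (-1,-6), (-2,-4), (-2,8), (-1,4) in order.
By the shoelace formula, twice the signed area is |((-1)·(-4) − (-2)·(-6)) + ((-2)·8 − (-2)·(-4)) + ((-2)·4 − (-1)·8) + ((-1)·(-6) − (-1)·4)| = 22, so the area is 11.
The number of boundary lattice points is Σ gcd(|Δx|,|Δy|) = gcd(1,2) + gcd(0,12) + gcd(1,4) + gcd(0,10) = 1+12+1+10 = 24.
By Pick's theorem I = A − B/2 + 1 = 11 − 24/2 + 1 = 0.

0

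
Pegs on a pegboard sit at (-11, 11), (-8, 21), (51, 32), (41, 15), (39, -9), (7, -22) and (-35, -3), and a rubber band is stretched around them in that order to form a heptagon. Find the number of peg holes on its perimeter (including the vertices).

9

Along each edge there are gcd(|Δx|,|Δy|)+1 lattice points, so counting each shared vertex once the boundary has gcd(3,10) + gcd(59,11) + gcd(10,17) + gcd(2,24) + gcd(32,13) + gcd(42,19) + gcd(24,14) = 1+1+1+2+1+1+2 = 9.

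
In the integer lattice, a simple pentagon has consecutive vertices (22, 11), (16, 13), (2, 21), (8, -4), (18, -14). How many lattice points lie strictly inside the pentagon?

348

By the shoelace formula, twice the signed area is |(22·13 − 16·11) + (16·21 − 2·13) + (2·(-4) − 8·21) + (8·(-14) − 18·(-4)) + (18·11 − 22·(-14))| = 710, so the area is 355.
Summing gcd(|Δx|,|Δy|) over the edges gives the boundary count: gcd(6,2) + gcd(14,8) + gcd(6,25) + gcd(10,10) + gcd(4,25) = 2+2+1+10+1 = 16.
By Pick's theorem A = I + B/2 − 1, so I = 355 − 16/2 + 1 = 348.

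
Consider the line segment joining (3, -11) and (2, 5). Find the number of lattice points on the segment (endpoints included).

The number of lattice points on a segment between lattice points is gcd(|Δx|,|Δy|) + 1 = gcd(1,16) + 1 = 1 + 1 = 2.

2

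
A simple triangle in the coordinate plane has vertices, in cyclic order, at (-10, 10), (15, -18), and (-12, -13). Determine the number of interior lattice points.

By the shoelace formula, twice the signed area is |[(-10)·(-18) − 15·10] + [15·(-13) − (-12)·(-18)] + [(-12)·10 − (-10)·(-13)]| = 631, so the area is 315.5.
Along each edge there are gcd(|Δx|,|Δy|)+1 lattice points, so counting each shared vertex once the boundary has gcd(25,28) + gcd(27,5) + gcd(2,23) = 1+1+1 = 3.
Pick's theorem gives I = A − B/2 + 1 = 315.5 − 3/2 + 1 = 315.

315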